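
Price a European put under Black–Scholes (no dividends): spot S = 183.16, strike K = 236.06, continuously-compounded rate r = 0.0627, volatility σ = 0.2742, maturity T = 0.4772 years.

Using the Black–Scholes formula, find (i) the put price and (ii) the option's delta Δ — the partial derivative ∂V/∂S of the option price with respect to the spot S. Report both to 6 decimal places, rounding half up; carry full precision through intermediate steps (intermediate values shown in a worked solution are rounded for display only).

price = 48.195323
Δ = -0.861447

σ√T = 0.2742·√0.4772 = 0.189416
d₁ = (ln(S/K) + (r+σ²/2)T) / (σ√T) = (ln(183.16/236.06) + (0.0627+0.2742²/2)·0.4772) / 0.189416 = (-0.253726 + 0.047860) / 0.189416 = -1.086844
d₂ = d₁ − σ√T = -1.086844 − 0.189416 = -1.276261
e^{−rT} = e^{−0.0627·0.4772} = 0.970523
N(−d₁) = 0.861447,  N(−d₂) = 0.899068
Put price V = K·e^{−rT}·N(−d₂) − S·N(−d₁) = 205.977992 − 157.782669 = 48.195323
Δ = −N(−d₁) = -0.861447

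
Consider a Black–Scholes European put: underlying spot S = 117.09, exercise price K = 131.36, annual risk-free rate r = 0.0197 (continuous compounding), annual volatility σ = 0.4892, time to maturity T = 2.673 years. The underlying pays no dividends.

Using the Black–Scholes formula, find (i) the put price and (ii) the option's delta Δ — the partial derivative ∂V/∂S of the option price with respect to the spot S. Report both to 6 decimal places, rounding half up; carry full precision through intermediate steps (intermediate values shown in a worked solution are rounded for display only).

price = 41.432677
Δ = -0.373742

σ√T = 0.4892·√2.673 = 0.799808
d₁ = (ln(S/K) + (r+σ²/2)T) / (σ√T) = (ln(117.09/131.36) + (0.0197+0.4892²/2)·2.673) / 0.799808 = (-0.114999 + 0.372505) / 0.799808 = 0.321960
d₂ = d₁ − σ√T = 0.321960 − 0.799808 = -0.477849
e^{−rT} = e^{−0.0197·2.673} = 0.948704
N(−d₁) = 0.373742,  N(−d₂) = 0.683621
Put price V = K·e^{−rT}·N(−d₂) − S·N(−d₁) = 85.194085 − 43.761408 = 41.432677
Δ = −N(−d₁) = -0.373742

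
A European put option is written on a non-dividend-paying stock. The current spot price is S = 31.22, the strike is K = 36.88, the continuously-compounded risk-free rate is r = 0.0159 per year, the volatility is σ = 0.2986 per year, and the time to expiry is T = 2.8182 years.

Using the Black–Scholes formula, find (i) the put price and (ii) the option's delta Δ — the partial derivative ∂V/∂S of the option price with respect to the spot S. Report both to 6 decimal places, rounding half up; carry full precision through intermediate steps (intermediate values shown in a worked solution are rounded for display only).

price = 8.789671
Δ = -0.496946

σ√T = 0.2986·√2.8182 = 0.501275
d₁ = (ln(S/K) + (r+σ²/2)T) / (σ√T) = (ln(31.22/36.88) + (0.0159+0.2986²/2)·2.8182) / 0.501275 = (-0.166610 + 0.170447) / 0.501275 = 0.007655
d₂ = d₁ − σ√T = 0.007655 − 0.501275 = -0.493620
e^{−rT} = e^{−0.0159·2.8182} = 0.956180
N(−d₁) = 0.496946,  N(−d₂) = 0.689213
Put price V = K·e^{−rT}·N(−d₂) − S·N(−d₁) = 24.304335 − 15.514664 = 8.789671
Δ = −N(−d₁) = -0.496946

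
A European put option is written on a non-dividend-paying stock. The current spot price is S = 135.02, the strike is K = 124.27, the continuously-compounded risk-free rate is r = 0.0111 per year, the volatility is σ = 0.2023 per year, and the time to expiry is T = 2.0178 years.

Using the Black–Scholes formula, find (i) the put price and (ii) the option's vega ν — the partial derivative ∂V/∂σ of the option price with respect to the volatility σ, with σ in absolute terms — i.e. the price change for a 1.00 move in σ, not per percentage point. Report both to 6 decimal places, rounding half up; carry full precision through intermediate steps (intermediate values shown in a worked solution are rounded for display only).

σ√T = 0.2023·√2.0178 = 0.287366
d₁ = (ln(S/K) + (r+σ²/2)T) / (σ√T) = (ln(135.02/124.27) + (0.0111+0.2023²/2)·2.0178) / 0.287366 = (0.082966 + 0.063687) / 0.287366 = 0.510337
d₂ = d₁ − σ√T = 0.510337 − 0.287366 = 0.222971
e^{−rT} = e^{−0.0111·2.0178} = 0.977851
N(−d₁) = 0.304908,  N(−d₂) = 0.411779
Put price V = K·e^{−rT}·N(−d₂) − S·N(−d₁) = 50.038375 − 41.168629 = 8.869746
φ(d₁) = (1/√(2π))·e^{−d₁²/2} = 0.350232
ν = S·φ(d₁)·√T = 67.172657

price = 8.869746
ν = 67.172657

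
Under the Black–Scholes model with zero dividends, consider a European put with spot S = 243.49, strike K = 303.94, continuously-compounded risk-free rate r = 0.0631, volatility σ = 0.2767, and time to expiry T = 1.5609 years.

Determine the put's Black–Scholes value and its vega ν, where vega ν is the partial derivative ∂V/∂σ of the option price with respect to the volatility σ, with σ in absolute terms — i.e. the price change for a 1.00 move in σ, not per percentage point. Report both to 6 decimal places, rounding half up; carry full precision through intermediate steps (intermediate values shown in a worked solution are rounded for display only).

price = 53.790239
ν = 119.330142

σ√T = 0.2767·√1.5609 = 0.345698
d₁ = (ln(S/K) + (r+σ²/2)T) / (σ√T) = (ln(243.49/303.94) + (0.0631+0.2767²/2)·1.5609) / 0.345698 = (-0.221754 + 0.158246) / 0.345698 = -0.183710
d₂ = d₁ − σ√T = -0.183710 − 0.345698 = -0.529408
e^{−rT} = e^{−0.0631·1.5609} = 0.906202
N(−d₁) = 0.572880,  N(−d₂) = 0.701739
Put price V = K·e^{−rT}·N(−d₂) − S·N(−d₁) = 193.280670 − 139.490430 = 53.790239
φ(d₁) = (1/√(2π))·e^{−d₁²/2} = 0.392267
ν = S·φ(d₁)·√T = 119.330142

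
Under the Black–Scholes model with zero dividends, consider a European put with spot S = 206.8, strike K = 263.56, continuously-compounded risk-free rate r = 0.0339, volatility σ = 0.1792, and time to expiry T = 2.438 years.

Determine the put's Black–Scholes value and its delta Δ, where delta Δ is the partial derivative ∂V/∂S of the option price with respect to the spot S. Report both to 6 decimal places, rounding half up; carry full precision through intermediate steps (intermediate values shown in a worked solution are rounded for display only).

σ√T = 0.1792·√2.438 = 0.279805
d₁ = (ln(S/K) + (r+σ²/2)T) / (σ√T) = (ln(206.8/263.56) + (0.0339+0.1792²/2)·2.438) / 0.279805 = (-0.242529 + 0.121794) / 0.279805 = -0.431499
d₂ = d₁ − σ√T = -0.431499 − 0.279805 = -0.711304
e^{−rT} = e^{−0.0339·2.438} = 0.920675
N(−d₁) = 0.666947,  N(−d₂) = 0.761552
Put price V = K·e^{−rT}·N(−d₂) − S·N(−d₁) = 184.792935 − 137.924680 = 46.868255
Δ = −N(−d₁) = -0.666947

price = 46.868255
Δ = -0.666947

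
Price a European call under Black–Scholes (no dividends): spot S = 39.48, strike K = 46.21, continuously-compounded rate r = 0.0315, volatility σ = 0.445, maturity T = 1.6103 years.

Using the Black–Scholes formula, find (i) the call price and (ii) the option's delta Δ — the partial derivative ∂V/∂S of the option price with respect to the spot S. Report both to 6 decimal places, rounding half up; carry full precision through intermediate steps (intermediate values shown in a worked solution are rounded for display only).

σ√T = 0.445·√1.6103 = 0.564694
d₁ = (ln(S/K) + (r+σ²/2)T) / (σ√T) = (ln(39.48/46.21) + (0.0315+0.445²/2)·1.6103) / 0.564694 = (-0.157402 + 0.210164) / 0.564694 = 0.093435
d₂ = d₁ − σ√T = 0.093435 − 0.564694 = -0.471259
e^{−rT} = e^{−0.0315·1.6103} = 0.950541
N(d₁) = 0.537221,  N(d₂) = 0.318728
Call price V = S·N(d₁) − K·e^{−rT}·N(d₂) = 21.209487 − 13.999954 = 7.209533
Δ = N(d₁) = 0.537221

price = 7.209533
Δ = 0.537221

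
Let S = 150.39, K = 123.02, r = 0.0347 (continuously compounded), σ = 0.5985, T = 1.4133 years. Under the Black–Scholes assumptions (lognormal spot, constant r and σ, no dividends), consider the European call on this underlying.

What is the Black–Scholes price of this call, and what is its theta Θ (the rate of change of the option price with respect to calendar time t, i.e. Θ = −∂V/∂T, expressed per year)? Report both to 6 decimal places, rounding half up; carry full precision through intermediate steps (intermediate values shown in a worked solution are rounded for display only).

σ√T = 0.5985·√1.4133 = 0.711511
d₁ = (ln(S/K) + (r+σ²/2)T) / (σ√T) = (ln(150.39/123.02) + (0.0347+0.5985²/2)·1.4133) / 0.711511 = (0.200885 + 0.302165) / 0.711511 = 0.707017
d₂ = d₁ − σ√T = 0.707017 − 0.711511 = -0.004493
e^{−rT} = e^{−0.0347·1.4133} = 0.952142
N(d₁) = 0.760222,  N(d₂) = 0.498207
Call price V = S·N(d₁) − K·e^{−rT}·N(d₂) = 114.329797 − 58.356256 = 55.973541
φ(d₁) = (1/√(2π))·e^{−d₁²/2} = 0.310716
Θ = −S·φ(d₁)·σ/(2√T) − r·K·e^{−rT}·N(d₂) = −11.762508 − 2.024962 = -13.787470

price = 55.973541
Θ = -13.787470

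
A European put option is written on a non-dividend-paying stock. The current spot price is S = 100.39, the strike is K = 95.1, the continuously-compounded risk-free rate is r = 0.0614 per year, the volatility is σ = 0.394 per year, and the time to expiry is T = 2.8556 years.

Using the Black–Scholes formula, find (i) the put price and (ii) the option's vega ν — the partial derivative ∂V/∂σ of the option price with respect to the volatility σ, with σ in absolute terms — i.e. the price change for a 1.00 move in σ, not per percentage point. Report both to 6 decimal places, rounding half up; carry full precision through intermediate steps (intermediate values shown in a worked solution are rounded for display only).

price = 14.528852
ν = 53.797585

σ√T = 0.394·√2.8556 = 0.665802
d₁ = (ln(S/K) + (r+σ²/2)T) / (σ√T) = (ln(100.39/95.1) + (0.0614+0.394²/2)·2.8556) / 0.665802 = (0.054134 + 0.396980) / 0.665802 = 0.677549
d₂ = d₁ − σ√T = 0.677549 − 0.665802 = 0.011748
e^{−rT} = e^{−0.0614·2.8556} = 0.839177
N(−d₁) = 0.249029,  N(−d₂) = 0.495314
Put price V = K·e^{−rT}·N(−d₂) − S·N(−d₁) = 39.528851 − 24.999999 = 14.528852
φ(d₁) = (1/√(2π))·e^{−d₁²/2} = 0.317120
ν = S·φ(d₁)·√T = 53.797585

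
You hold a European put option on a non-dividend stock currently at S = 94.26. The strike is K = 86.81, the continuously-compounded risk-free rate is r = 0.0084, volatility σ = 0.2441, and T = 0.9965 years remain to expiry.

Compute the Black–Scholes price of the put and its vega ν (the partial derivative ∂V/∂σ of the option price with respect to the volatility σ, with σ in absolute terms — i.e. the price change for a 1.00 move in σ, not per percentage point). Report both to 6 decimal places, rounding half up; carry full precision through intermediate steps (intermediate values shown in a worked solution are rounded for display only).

σ√T = 0.2441·√0.9965 = 0.243672
d₁ = (ln(S/K) + (r+σ²/2)T) / (σ√T) = (ln(94.26/86.81) + (0.0084+0.2441²/2)·0.9965) / 0.243672 = (0.082335 + 0.038059) / 0.243672 = 0.494081
d₂ = d₁ − σ√T = 0.494081 − 0.243672 = 0.250408
e^{−rT} = e^{−0.0084·0.9965} = 0.991664
N(−d₁) = 0.310625,  N(−d₂) = 0.401136
Put price V = K·e^{−rT}·N(−d₂) − S·N(−d₁) = 34.532335 − 29.279478 = 5.252857
φ(d₁) = (1/√(2π))·e^{−d₁²/2} = 0.353103
ν = S·φ(d₁)·√T = 33.225163

price = 5.252857
ν = 33.225163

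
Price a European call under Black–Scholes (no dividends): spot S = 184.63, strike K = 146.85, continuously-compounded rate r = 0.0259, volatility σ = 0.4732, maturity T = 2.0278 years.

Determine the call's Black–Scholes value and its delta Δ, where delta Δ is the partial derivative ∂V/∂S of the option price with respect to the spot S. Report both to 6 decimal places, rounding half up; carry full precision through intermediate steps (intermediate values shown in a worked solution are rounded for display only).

price = 68.890568
Δ = 0.774761

σ√T = 0.4732·√2.0278 = 0.673841
d₁ = (ln(S/K) + (r+σ²/2)T) / (σ√T) = (ln(184.63/146.85) + (0.0259+0.4732²/2)·2.0278) / 0.673841 = (0.228942 + 0.279551) / 0.673841 = 0.754619
d₂ = d₁ − σ√T = 0.754619 − 0.673841 = 0.080778
e^{−rT} = e^{−0.0259·2.0278} = 0.948835
N(d₁) = 0.774761,  N(d₂) = 0.532191
Call price V = S·N(d₁) − K·e^{−rT}·N(d₂) = 143.044144 − 74.153576 = 68.890568
Δ = N(d₁) = 0.774761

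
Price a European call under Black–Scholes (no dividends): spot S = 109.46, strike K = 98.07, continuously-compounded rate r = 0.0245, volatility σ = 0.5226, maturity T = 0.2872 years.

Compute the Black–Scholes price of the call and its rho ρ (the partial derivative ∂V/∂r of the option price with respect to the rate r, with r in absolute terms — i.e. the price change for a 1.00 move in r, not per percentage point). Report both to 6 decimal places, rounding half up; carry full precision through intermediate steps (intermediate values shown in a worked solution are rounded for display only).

price = 18.537857
ρ = 17.040198

σ√T = 0.5226·√0.2872 = 0.280067
d₁ = (ln(S/K) + (r+σ²/2)T) / (σ√T) = (ln(109.46/98.07) + (0.0245+0.5226²/2)·0.2872) / 0.280067 = (0.109878 + 0.046255) / 0.280067 = 0.557484
d₂ = d₁ − σ√T = 0.557484 − 0.280067 = 0.277417
e^{−rT} = e^{−0.0245·0.2872} = 0.992988
N(d₁) = 0.711402,  N(d₂) = 0.609270
Call price V = S·N(d₁) − K·e^{−rT}·N(d₂) = 77.870023 − 59.332166 = 18.537857
ρ = K·T·e^{−rT}·N(d₂) = 17.040198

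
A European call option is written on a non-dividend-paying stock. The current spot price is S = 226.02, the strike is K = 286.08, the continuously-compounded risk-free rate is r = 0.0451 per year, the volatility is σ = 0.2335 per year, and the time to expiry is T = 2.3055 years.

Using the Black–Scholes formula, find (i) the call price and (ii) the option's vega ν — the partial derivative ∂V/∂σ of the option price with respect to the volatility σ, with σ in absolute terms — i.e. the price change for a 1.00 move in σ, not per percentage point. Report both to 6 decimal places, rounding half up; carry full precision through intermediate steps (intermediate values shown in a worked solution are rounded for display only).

price = 20.428319
ν = 134.356262

σ√T = 0.2335·√2.3055 = 0.354543
d₁ = (ln(S/K) + (r+σ²/2)T) / (σ√T) = (ln(226.02/286.08) + (0.0451+0.2335²/2)·2.3055) / 0.354543 = (-0.235648 + 0.166829) / 0.354543 = -0.194107
d₂ = d₁ − σ√T = -0.194107 − 0.354543 = -0.548651
e^{−rT} = e^{−0.0451·2.3055} = 0.901245
N(d₁) = 0.423046,  N(d₂) = 0.291623
Call price V = S·N(d₁) − K·e^{−rT}·N(d₂) = 95.616852 − 75.188533 = 20.428319
φ(d₁) = (1/√(2π))·e^{−d₁²/2} = 0.391497
ν = S·φ(d₁)·√T = 134.356262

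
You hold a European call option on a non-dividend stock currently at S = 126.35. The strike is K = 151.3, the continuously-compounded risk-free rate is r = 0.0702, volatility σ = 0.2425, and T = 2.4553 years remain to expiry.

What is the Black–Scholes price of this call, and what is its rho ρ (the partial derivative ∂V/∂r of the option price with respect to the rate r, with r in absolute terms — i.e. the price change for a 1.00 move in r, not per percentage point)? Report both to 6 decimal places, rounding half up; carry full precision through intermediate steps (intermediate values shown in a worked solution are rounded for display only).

σ√T = 0.2425·√2.4553 = 0.379983
d₁ = (ln(S/K) + (r+σ²/2)T) / (σ√T) = (ln(126.35/151.3) + (0.0702+0.2425²/2)·2.4553) / 0.379983 = (-0.180209 + 0.244556) / 0.379983 = 0.169341
d₂ = d₁ − σ√T = 0.169341 − 0.379983 = -0.210642
e^{−rT} = e^{−0.0702·2.4553} = 0.841674
N(d₁) = 0.567236,  N(d₂) = 0.416583
Call price V = S·N(d₁) − K·e^{−rT}·N(d₂) = 71.670253 − 53.049959 = 18.620294
ρ = K·T·e^{−rT}·N(d₂) = 130.253565

price = 18.620294
ρ = 130.253565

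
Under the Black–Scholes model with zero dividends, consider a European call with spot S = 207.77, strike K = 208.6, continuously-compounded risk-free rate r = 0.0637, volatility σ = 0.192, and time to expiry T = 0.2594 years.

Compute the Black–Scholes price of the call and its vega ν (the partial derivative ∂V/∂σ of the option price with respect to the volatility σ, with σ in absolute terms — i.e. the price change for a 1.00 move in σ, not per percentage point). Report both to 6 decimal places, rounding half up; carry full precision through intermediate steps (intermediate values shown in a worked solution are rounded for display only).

σ√T = 0.192·√0.2594 = 0.097788
d₁ = (ln(S/K) + (r+σ²/2)T) / (σ√T) = (ln(207.77/208.6) + (0.0637+0.192²/2)·0.2594) / 0.097788 = (-0.003987 + 0.021305) / 0.097788 = 0.177099
d₂ = d₁ − σ√T = 0.177099 − 0.097788 = 0.079311
e^{−rT} = e^{−0.0637·0.2594} = 0.983612
N(d₁) = 0.570285,  N(d₂) = 0.531607
Call price V = S·N(d₁) − K·e^{−rT}·N(d₂) = 118.488061 − 109.075977 = 9.412084
φ(d₁) = (1/√(2π))·e^{−d₁²/2} = 0.392735
ν = S·φ(d₁)·√T = 41.559208

price = 9.412084
ν = 41.559208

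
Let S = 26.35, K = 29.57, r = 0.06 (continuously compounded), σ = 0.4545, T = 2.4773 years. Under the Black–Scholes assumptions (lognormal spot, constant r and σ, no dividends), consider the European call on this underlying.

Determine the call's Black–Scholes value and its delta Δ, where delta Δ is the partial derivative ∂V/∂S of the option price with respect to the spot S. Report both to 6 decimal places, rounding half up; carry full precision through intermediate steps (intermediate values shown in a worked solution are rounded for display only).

price = 7.681511
Δ = 0.657001

σ√T = 0.4545·√2.4773 = 0.715358
d₁ = (ln(S/K) + (r+σ²/2)T) / (σ√T) = (ln(26.35/29.57) + (0.06+0.4545²/2)·2.4773) / 0.715358 = (-0.115292 + 0.404506) / 0.715358 = 0.404293
d₂ = d₁ − σ√T = 0.404293 − 0.715358 = -0.311064
e^{−rT} = e^{−0.06·2.4773} = 0.861881
N(d₁) = 0.657001,  N(d₂) = 0.377876
Call price V = S·N(d₁) − K·e^{−rT}·N(d₂) = 17.311988 − 9.630476 = 7.681511
Δ = N(d₁) = 0.657001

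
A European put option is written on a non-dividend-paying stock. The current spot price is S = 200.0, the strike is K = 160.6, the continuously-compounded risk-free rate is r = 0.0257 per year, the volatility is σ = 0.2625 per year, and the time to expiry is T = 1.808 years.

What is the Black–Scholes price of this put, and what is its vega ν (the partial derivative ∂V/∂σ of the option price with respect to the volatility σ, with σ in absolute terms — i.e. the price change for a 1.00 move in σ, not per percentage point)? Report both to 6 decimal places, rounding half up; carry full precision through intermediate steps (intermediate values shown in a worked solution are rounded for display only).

σ√T = 0.2625·√1.808 = 0.352962
d₁ = (ln(S/K) + (r+σ²/2)T) / (σ√T) = (ln(200.0/160.6) + (0.0257+0.2625²/2)·1.808) / 0.352962 = (0.219401 + 0.108757) / 0.352962 = 0.929723
d₂ = d₁ − σ√T = 0.929723 − 0.352962 = 0.576761
e^{−rT} = e^{−0.0257·1.808} = 0.954597
N(−d₁) = 0.176257,  N(−d₂) = 0.282051
Put price V = K·e^{−rT}·N(−d₂) − S·N(−d₁) = 43.240698 − 35.251438 = 7.989260
φ(d₁) = (1/√(2π))·e^{−d₁²/2} = 0.258947
ν = S·φ(d₁)·√T = 69.637052

price = 7.989260
ν = 69.637052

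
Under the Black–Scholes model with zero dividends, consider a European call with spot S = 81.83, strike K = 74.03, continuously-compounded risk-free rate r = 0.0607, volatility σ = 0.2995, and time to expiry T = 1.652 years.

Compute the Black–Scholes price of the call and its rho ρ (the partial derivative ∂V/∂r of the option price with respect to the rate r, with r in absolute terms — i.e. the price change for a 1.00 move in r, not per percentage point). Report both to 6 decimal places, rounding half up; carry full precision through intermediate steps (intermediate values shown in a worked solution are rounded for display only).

σ√T = 0.2995·√1.652 = 0.384948
d₁ = (ln(S/K) + (r+σ²/2)T) / (σ√T) = (ln(81.83/74.03) + (0.0607+0.2995²/2)·1.652) / 0.384948 = (0.100174 + 0.174369) / 0.384948 = 0.713194
d₂ = d₁ − σ√T = 0.713194 − 0.384948 = 0.328246
e^{−rT} = e^{−0.0607·1.652} = 0.904587
N(d₁) = 0.762137,  N(d₂) = 0.628637
Call price V = S·N(d₁) − K·e^{−rT}·N(d₂) = 62.365672 − 42.097690 = 20.267983
ρ = K·T·e^{−rT}·N(d₂) = 69.545384

price = 20.267983
ρ = 69.545384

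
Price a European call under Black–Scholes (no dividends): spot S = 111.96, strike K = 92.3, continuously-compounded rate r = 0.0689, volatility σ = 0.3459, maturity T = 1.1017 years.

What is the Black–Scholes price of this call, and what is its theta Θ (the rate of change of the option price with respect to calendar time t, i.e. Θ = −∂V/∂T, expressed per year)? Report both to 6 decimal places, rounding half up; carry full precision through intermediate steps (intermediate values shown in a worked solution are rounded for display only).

price = 31.096501
Θ = -9.006602

σ√T = 0.3459·√1.1017 = 0.363063
d₁ = (ln(S/K) + (r+σ²/2)T) / (σ√T) = (ln(111.96/92.3) + (0.0689+0.3459²/2)·1.1017) / 0.363063 = (0.193098 + 0.141815) / 0.363063 = 0.922462
d₂ = d₁ − σ√T = 0.922462 − 0.363063 = 0.559399
e^{−rT} = e^{−0.0689·1.1017} = 0.926902
N(d₁) = 0.821856,  N(d₂) = 0.712055
Call price V = S·N(d₁) − K·e^{−rT}·N(d₂) = 92.015025 − 60.918524 = 31.096501
φ(d₁) = (1/√(2π))·e^{−d₁²/2} = 0.260694
Θ = −S·φ(d₁)·σ/(2√T) − r·K·e^{−rT}·N(d₂) = −4.809316 − 4.197286 = -9.006602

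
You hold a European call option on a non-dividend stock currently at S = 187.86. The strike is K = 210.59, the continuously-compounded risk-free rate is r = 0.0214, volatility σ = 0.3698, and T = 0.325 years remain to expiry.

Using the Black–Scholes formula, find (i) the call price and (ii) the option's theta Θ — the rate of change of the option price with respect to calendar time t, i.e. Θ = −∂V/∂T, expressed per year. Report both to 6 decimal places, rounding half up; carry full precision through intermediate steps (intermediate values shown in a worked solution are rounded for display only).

σ√T = 0.3698·√0.325 = 0.210818
d₁ = (ln(S/K) + (r+σ²/2)T) / (σ√T) = (ln(187.86/210.59) + (0.0214+0.3698²/2)·0.325) / 0.210818 = (-0.114216 + 0.029177) / 0.210818 = -0.403375
d₂ = d₁ − σ√T = -0.403375 − 0.210818 = -0.614194
e^{−rT} = e^{−0.0214·0.325} = 0.993069
N(d₁) = 0.343336,  N(d₂) = 0.269544
Call price V = S·N(d₁) − K·e^{−rT}·N(d₂) = 64.499130 − 56.369795 = 8.129335
φ(d₁) = (1/√(2π))·e^{−d₁²/2} = 0.367771
Θ = −S·φ(d₁)·σ/(2√T) − r·K·e^{−rT}·N(d₂) = −22.408215 − 1.206314 = -23.614529

price = 8.129335
Θ = -23.614529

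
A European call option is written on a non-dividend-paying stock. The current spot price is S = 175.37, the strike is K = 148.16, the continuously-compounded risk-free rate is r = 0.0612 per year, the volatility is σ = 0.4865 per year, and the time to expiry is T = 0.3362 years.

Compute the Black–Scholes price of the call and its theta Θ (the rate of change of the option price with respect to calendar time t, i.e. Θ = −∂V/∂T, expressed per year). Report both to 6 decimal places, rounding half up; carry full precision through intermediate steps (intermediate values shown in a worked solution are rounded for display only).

price = 36.945913
Θ = -27.347130

σ√T = 0.4865·√0.3362 = 0.282086
d₁ = (ln(S/K) + (r+σ²/2)T) / (σ√T) = (ln(175.37/148.16) + (0.0612+0.4865²/2)·0.3362) / 0.282086 = (0.168605 + 0.060362) / 0.282086 = 0.811692
d₂ = d₁ − σ√T = 0.811692 − 0.282086 = 0.529606
e^{−rT} = e^{−0.0612·0.3362} = 0.979635
N(d₁) = 0.791516,  N(d₂) = 0.701807
Call price V = S·N(d₁) − K·e^{−rT}·N(d₂) = 138.808117 − 101.862204 = 36.945913
φ(d₁) = (1/√(2π))·e^{−d₁²/2} = 0.286975
Θ = −S·φ(d₁)·σ/(2√T) − r·K·e^{−rT}·N(d₂) = −21.113163 − 6.233967 = -27.347130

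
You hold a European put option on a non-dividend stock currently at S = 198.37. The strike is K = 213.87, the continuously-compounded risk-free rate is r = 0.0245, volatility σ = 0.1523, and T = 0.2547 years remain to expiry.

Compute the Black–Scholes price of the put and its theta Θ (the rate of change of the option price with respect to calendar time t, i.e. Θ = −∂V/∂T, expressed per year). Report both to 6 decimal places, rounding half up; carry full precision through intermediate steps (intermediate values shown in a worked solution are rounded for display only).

price = 15.760786
Θ = -3.957459

σ√T = 0.1523·√0.2547 = 0.076862
d₁ = (ln(S/K) + (r+σ²/2)T) / (σ√T) = (ln(198.37/213.87) + (0.0245+0.1523²/2)·0.2547) / 0.076862 = (-0.075234 + 0.009194) / 0.076862 = -0.859201
d₂ = d₁ − σ√T = -0.859201 − 0.076862 = -0.936063
e^{−rT} = e^{−0.0245·0.2547} = 0.993779
N(−d₁) = 0.804885,  N(−d₂) = 0.825380
Put price V = K·e^{−rT}·N(−d₂) − S·N(−d₁) = 175.425855 − 159.665069 = 15.760786
φ(d₁) = (1/√(2π))·e^{−d₁²/2} = 0.275808
Θ = −S·φ(d₁)·σ/(2√T) + r·K·e^{−rT}·N(−d₂) = −8.255392 + 4.297933 = -3.957459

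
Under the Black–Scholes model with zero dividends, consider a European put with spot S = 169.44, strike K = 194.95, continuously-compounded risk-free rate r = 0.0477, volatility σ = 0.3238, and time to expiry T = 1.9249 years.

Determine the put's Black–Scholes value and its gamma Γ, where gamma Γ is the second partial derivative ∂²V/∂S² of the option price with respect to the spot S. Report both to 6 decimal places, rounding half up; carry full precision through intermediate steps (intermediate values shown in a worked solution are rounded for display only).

price = 35.240760
Γ = 0.005205

σ√T = 0.3238·√1.9249 = 0.449243
d₁ = (ln(S/K) + (r+σ²/2)T) / (σ√T) = (ln(169.44/194.95) + (0.0477+0.3238²/2)·1.9249) / 0.449243 = (-0.140244 + 0.192727) / 0.449243 = 0.116825
d₂ = d₁ − σ√T = 0.116825 − 0.449243 = -0.332417
e^{−rT} = e^{−0.0477·1.9249} = 0.912271
N(−d₁) = 0.453499,  N(−d₂) = 0.630213
Put price V = K·e^{−rT}·N(−d₂) − S·N(−d₁) = 112.081665 − 76.840905 = 35.240760
φ(d₁) = (1/√(2π))·e^{−d₁²/2} = 0.396229
Γ = φ(d₁) / (S·σ·√T) = 0.005205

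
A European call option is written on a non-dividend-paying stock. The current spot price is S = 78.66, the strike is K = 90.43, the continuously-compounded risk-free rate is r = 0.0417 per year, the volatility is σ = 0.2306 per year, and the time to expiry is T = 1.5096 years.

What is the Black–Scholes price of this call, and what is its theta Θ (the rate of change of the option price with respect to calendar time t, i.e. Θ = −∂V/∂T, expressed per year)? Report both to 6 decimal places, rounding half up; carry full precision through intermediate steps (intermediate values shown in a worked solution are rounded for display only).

price = 6.418511
Θ = -4.125670

σ√T = 0.2306·√1.5096 = 0.283328
d₁ = (ln(S/K) + (r+σ²/2)T) / (σ√T) = (ln(78.66/90.43) + (0.0417+0.2306²/2)·1.5096) / 0.283328 = (-0.139441 + 0.103088) / 0.283328 = -0.128309
d₂ = d₁ − σ√T = -0.128309 − 0.283328 = -0.411637
e^{−rT} = e^{−0.0417·1.5096} = 0.938990
N(d₁) = 0.448952,  N(d₂) = 0.340303
Call price V = S·N(d₁) − K·e^{−rT}·N(d₂) = 35.314596 − 28.896085 = 6.418511
φ(d₁) = (1/√(2π))·e^{−d₁²/2} = 0.395672
Θ = −S·φ(d₁)·σ/(2√T) − r·K·e^{−rT}·N(d₂) = −2.920703 − 1.204967 = -4.125670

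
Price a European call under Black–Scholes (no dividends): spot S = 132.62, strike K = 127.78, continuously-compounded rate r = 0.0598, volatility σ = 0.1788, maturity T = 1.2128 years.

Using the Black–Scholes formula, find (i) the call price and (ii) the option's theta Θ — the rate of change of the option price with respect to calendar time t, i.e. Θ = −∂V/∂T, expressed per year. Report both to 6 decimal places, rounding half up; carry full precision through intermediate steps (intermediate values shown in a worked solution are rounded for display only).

σ√T = 0.1788·√1.2128 = 0.196907
d₁ = (ln(S/K) + (r+σ²/2)T) / (σ√T) = (ln(132.62/127.78) + (0.0598+0.1788²/2)·1.2128) / 0.196907 = (0.037178 + 0.091912) / 0.196907 = 0.655585
d₂ = d₁ − σ√T = 0.655585 − 0.196907 = 0.458678
e^{−rT} = e^{−0.0598·1.2128} = 0.930042
N(d₁) = 0.743954,  N(d₂) = 0.676767
Call price V = S·N(d₁) − K·e^{−rT}·N(d₂) = 98.663236 − 80.427535 = 18.235701
φ(d₁) = (1/√(2π))·e^{−d₁²/2} = 0.321797
Θ = −S·φ(d₁)·σ/(2√T) − r·K·e^{−rT}·N(d₂) = −3.464447 − 4.809567 = -8.274014

price = 18.235701
Θ = -8.274014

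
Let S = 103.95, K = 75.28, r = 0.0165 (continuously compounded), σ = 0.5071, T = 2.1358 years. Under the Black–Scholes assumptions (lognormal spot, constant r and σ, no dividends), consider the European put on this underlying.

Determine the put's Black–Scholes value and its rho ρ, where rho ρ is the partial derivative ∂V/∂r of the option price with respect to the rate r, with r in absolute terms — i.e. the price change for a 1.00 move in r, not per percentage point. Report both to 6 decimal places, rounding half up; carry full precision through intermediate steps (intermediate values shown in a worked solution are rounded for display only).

σ√T = 0.5071·√2.1358 = 0.741095
d₁ = (ln(S/K) + (r+σ²/2)T) / (σ√T) = (ln(103.95/75.28) + (0.0165+0.5071²/2)·2.1358) / 0.741095 = (0.322696 + 0.309852) / 0.741095 = 0.853530
d₂ = d₁ − σ√T = 0.853530 − 0.741095 = 0.112435
e^{−rT} = e^{−0.0165·2.1358} = 0.965373
N(−d₁) = 0.196683,  N(−d₂) = 0.455239
Put price V = K·e^{−rT}·N(−d₂) − S·N(−d₁) = 33.083719 − 20.445158 = 12.638561
ρ = −K·T·e^{−rT}·N(−d₂) = -70.660208

price = 12.638561
ρ = -70.660208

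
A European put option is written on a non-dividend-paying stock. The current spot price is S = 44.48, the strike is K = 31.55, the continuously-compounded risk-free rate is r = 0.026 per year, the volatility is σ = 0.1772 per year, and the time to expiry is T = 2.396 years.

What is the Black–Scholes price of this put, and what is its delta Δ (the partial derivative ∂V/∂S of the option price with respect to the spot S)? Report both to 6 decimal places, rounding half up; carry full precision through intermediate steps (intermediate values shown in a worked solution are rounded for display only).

σ√T = 0.1772·√2.396 = 0.274288
d₁ = (ln(S/K) + (r+σ²/2)T) / (σ√T) = (ln(44.48/31.55) + (0.026+0.1772²/2)·2.396) / 0.274288 = (0.343466 + 0.099913) / 0.274288 = 1.616472
d₂ = d₁ − σ√T = 1.616472 − 0.274288 = 1.342183
e^{−rT} = e^{−0.026·2.396} = 0.939605
N(−d₁) = 0.052996,  N(−d₂) = 0.089768
Put price V = K·e^{−rT}·N(−d₂) − S·N(−d₁) = 2.661138 − 2.357271 = 0.303867
Δ = −N(−d₁) = -0.052996

price = 0.303867
Δ = -0.052996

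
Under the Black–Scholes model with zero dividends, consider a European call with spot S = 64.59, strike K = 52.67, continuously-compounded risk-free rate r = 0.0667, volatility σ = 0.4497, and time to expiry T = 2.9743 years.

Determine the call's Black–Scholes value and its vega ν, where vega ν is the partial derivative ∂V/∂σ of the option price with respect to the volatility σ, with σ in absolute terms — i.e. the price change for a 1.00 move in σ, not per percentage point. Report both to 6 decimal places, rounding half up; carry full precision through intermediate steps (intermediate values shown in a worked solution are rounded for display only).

price = 28.967009
ν = 29.463032

σ√T = 0.4497·√2.9743 = 0.775560
d₁ = (ln(S/K) + (r+σ²/2)T) / (σ√T) = (ln(64.59/52.67) + (0.0667+0.4497²/2)·2.9743) / 0.775560 = (0.204014 + 0.499132) / 0.775560 = 0.906630
d₂ = d₁ − σ√T = 0.906630 − 0.775560 = 0.131070
e^{−rT} = e^{−0.0667·2.9743} = 0.820053
N(d₁) = 0.817699,  N(d₂) = 0.552140
Call price V = S·N(d₁) − K·e^{−rT}·N(d₂) = 52.815165 − 23.848156 = 28.967009
φ(d₁) = (1/√(2π))·e^{−d₁²/2} = 0.264496
ν = S·φ(d₁)·√T = 29.463032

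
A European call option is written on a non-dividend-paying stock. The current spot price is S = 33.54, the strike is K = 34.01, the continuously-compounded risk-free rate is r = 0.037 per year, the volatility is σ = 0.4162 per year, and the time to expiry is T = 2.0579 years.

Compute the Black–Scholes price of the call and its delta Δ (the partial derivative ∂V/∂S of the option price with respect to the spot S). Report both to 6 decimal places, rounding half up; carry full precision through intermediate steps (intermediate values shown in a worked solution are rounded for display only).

σ√T = 0.4162·√2.0579 = 0.597055
d₁ = (ln(S/K) + (r+σ²/2)T) / (σ√T) = (ln(33.54/34.01) + (0.037+0.4162²/2)·2.0579) / 0.597055 = (-0.013916 + 0.254380) / 0.597055 = 0.402750
d₂ = d₁ − σ√T = 0.402750 − 0.597055 = -0.194305
e^{−rT} = e^{−0.037·2.0579} = 0.926684
N(d₁) = 0.656434,  N(d₂) = 0.422969
Call price V = S·N(d₁) − K·e^{−rT}·N(d₂) = 22.016791 − 13.330502 = 8.686289
Δ = N(d₁) = 0.656434

price = 8.686289
Δ = 0.656434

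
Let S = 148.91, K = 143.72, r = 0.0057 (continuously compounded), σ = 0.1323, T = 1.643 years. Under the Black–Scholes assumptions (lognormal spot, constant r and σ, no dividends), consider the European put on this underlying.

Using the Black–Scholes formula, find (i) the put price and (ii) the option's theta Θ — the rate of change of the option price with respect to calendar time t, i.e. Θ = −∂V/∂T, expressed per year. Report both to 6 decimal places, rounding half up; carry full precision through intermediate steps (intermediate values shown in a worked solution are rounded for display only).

σ√T = 0.1323·√1.643 = 0.169582
d₁ = (ln(S/K) + (r+σ²/2)T) / (σ√T) = (ln(148.91/143.72) + (0.0057+0.1323²/2)·1.643) / 0.169582 = (0.035475 + 0.023744) / 0.169582 = 0.349208
d₂ = d₁ − σ√T = 0.349208 − 0.169582 = 0.179626
e^{−rT} = e^{−0.0057·1.643} = 0.990679
N(−d₁) = 0.363467,  N(−d₂) = 0.428723
Put price V = K·e^{−rT}·N(−d₂) − S·N(−d₁) = 61.041728 − 54.123825 = 6.917903
φ(d₁) = (1/√(2π))·e^{−d₁²/2} = 0.375344
Θ = −S·φ(d₁)·σ/(2√T) + r·K·e^{−rT}·N(−d₂) = −2.884462 + 0.347938 = -2.536524

price = 6.917903
Θ = -2.536524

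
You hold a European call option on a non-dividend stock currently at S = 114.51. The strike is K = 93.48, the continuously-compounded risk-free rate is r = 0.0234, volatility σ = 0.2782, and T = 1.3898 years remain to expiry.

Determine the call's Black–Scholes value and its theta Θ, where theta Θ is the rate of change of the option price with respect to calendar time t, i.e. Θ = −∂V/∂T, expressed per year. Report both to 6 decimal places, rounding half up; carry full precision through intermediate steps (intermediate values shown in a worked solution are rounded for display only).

price = 28.613331
Θ = -5.157497

σ√T = 0.2782·√1.3898 = 0.327969
d₁ = (ln(S/K) + (r+σ²/2)T) / (σ√T) = (ln(114.51/93.48) + (0.0234+0.2782²/2)·1.3898) / 0.327969 = (0.202915 + 0.086303) / 0.327969 = 0.881844
d₂ = d₁ − σ√T = 0.881844 − 0.327969 = 0.553875
e^{−rT} = e^{−0.0234·1.3898} = 0.968002
N(d₁) = 0.811069,  N(d₂) = 0.710168
Call price V = S·N(d₁) − K·e^{−rT}·N(d₂) = 92.875568 − 64.262237 = 28.613331
φ(d₁) = (1/√(2π))·e^{−d₁²/2} = 0.270424
Θ = −S·φ(d₁)·σ/(2√T) − r·K·e^{−rT}·N(d₂) = −3.653760 − 1.503736 = -5.157497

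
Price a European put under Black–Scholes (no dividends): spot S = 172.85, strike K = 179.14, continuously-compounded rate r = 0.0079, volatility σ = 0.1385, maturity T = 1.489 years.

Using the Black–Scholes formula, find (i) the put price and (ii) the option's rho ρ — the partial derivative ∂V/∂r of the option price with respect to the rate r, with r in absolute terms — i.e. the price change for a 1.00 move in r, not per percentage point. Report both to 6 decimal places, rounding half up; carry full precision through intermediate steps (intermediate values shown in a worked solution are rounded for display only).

σ√T = 0.1385·√1.489 = 0.169004
d₁ = (ln(S/K) + (r+σ²/2)T) / (σ√T) = (ln(172.85/179.14) + (0.0079+0.1385²/2)·1.489) / 0.169004 = (-0.035743 + 0.026044) / 0.169004 = -0.057390
d₂ = d₁ − σ√T = -0.057390 − 0.169004 = -0.226394
e^{−rT} = e^{−0.0079·1.489} = 0.988306
N(−d₁) = 0.522883,  N(−d₂) = 0.589553
Put price V = K·e^{−rT}·N(−d₂) − S·N(−d₁) = 104.377399 − 90.380293 = 13.997107
ρ = −K·T·e^{−rT}·N(−d₂) = -155.417948

price = 13.997107
ρ = -155.417948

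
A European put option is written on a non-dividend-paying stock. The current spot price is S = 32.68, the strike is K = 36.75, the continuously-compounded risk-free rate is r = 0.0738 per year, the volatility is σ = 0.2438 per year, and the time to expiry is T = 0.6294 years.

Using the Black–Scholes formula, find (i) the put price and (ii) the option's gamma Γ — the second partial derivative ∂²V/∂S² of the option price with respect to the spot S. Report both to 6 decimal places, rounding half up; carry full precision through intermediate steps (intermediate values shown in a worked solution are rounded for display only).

price = 3.984208
Γ = 0.060856

σ√T = 0.2438·√0.6294 = 0.193418
d₁ = (ln(S/K) + (r+σ²/2)T) / (σ√T) = (ln(32.68/36.75) + (0.0738+0.2438²/2)·0.6294) / 0.193418 = (-0.117375 + 0.065155) / 0.193418 = -0.269985
d₂ = d₁ − σ√T = -0.269985 − 0.193418 = -0.463403
e^{−rT} = e^{−0.0738·0.6294} = 0.954613
N(−d₁) = 0.606414,  N(−d₂) = 0.678462
Put price V = K·e^{−rT}·N(−d₂) − S·N(−d₁) = 23.801820 − 19.817611 = 3.984208
φ(d₁) = (1/√(2π))·e^{−d₁²/2} = 0.384664
Γ = φ(d₁) / (S·σ·√T) = 0.060856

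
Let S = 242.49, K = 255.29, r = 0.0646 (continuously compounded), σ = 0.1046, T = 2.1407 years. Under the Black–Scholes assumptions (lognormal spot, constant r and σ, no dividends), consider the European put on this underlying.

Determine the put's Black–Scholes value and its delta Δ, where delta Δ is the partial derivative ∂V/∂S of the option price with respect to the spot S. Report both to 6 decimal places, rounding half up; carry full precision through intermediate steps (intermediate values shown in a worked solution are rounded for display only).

σ√T = 0.1046·√2.1407 = 0.153042
d₁ = (ln(S/K) + (r+σ²/2)T) / (σ√T) = (ln(242.49/255.29) + (0.0646+0.1046²/2)·2.1407) / 0.153042 = (-0.051440 + 0.150000) / 0.153042 = 0.644010
d₂ = d₁ − σ√T = 0.644010 − 0.153042 = 0.490969
e^{−rT} = e^{−0.0646·2.1407} = 0.870847
N(−d₁) = 0.259784,  N(−d₂) = 0.311724
Put price V = K·e^{−rT}·N(−d₂) − S·N(−d₁) = 69.302061 − 62.995103 = 6.306959
Δ = −N(−d₁) = -0.259784

price = 6.306959
Δ = -0.259784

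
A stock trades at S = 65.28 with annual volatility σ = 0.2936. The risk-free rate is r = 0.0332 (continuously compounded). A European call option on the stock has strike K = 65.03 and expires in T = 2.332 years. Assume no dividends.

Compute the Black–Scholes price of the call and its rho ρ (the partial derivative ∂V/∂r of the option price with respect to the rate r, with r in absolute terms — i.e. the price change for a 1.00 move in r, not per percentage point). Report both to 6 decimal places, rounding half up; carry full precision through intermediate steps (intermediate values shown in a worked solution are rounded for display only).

σ√T = 0.2936·√2.332 = 0.448353
d₁ = (ln(S/K) + (r+σ²/2)T) / (σ√T) = (ln(65.28/65.03) + (0.0332+0.2936²/2)·2.332) / 0.448353 = (0.003837 + 0.177933) / 0.448353 = 0.405416
d₂ = d₁ − σ√T = 0.405416 − 0.448353 = -0.042937
e^{−rT} = e^{−0.0332·2.332} = 0.925499
N(d₁) = 0.657414,  N(d₂) = 0.482876
Call price V = S·N(d₁) − K·e^{−rT}·N(d₂) = 42.916002 − 29.061978 = 13.854024
ρ = K·T·e^{−rT}·N(d₂) = 67.772533

price = 13.854024
ρ = 67.772533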